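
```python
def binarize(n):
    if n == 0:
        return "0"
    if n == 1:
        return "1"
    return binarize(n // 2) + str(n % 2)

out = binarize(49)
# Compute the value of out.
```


binarize(49)
= binarize(24) + "1"
= binarize(12) + "0" + "1"
= binarize(6) + "0" + "0" + "1"
= binarize(3) + "0" + "0" + "0" + "1"
= binarize(1) + "1" + "0" + "0" + "0" + "1"
= "1" + "1" + "0" + "0" + "0" + "1"
= "110001"


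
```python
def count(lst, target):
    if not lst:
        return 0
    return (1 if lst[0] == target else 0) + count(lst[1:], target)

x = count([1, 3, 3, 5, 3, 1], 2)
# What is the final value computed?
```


count([1, 3, 3, 5, 3, 1], 2)
lst[0]=1 != 2: 0 + count([3, 3, 5, 3, 1], 2)
lst[0]=3 != 2: 0 + count([3, 5, 3, 1], 2)
lst[0]=3 != 2: 0 + count([5, 3, 1], 2)
lst[0]=5 != 2: 0 + count([3, 1], 2)
lst[0]=3 != 2: 0 + count([1], 2)
lst[0]=1 != 2: 0 + count([], 2)
= 0


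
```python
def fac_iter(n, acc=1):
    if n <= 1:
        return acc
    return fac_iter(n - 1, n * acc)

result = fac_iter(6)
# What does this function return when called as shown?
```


fac_iter(6, 1)
= fac_iter(5, 6 * 1) = fac_iter(5, 6)
= fac_iter(4, 5 * 6) = fac_iter(4, 30)
= fac_iter(3, 4 * 30) = fac_iter(3, 120)
= fac_iter(2, 3 * 120) = fac_iter(2, 360)
= fac_iter(1, 2 * 360) = fac_iter(1, 720)
n <= 1, return acc = 720


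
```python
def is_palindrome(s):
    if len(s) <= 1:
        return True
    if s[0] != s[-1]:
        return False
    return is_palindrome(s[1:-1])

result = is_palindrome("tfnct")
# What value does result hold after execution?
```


is_palindrome("tfnct")
"tfnct": s[0]='t' == s[-1]='t' -> is_palindrome("fnc")
"fnc": s[0]='f' != s[-1]='c' -> False
= False


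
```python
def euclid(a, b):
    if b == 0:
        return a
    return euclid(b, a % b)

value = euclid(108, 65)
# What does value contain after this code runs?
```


euclid(108, 65)
= euclid(65, 108 % 65) = euclid(65, 43)
= euclid(43, 65 % 43) = euclid(43, 22)
= euclid(22, 43 % 22) = euclid(22, 21)
= euclid(21, 22 % 21) = euclid(21, 1)
= euclid(1, 21 % 1) = euclid(1, 0)
b == 0, return a = 1


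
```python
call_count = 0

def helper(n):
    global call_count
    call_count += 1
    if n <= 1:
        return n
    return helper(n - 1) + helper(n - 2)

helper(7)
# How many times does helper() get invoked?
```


helper(7) calls helper(6) and helper(5); each non-base call branches into two more.
Let C(k) = total number of calls made by helper(k), including the call to helper(k) itself.
Base cases: C(0) = 1, C(1) = 1
Recurrence: C(k) = 1 + C(k-1) + C(k-2)
  C(2) = 1 + C(1) + C(0) = 1 + 1 + 1 = 3
  C(3) = 1 + C(2) + C(1) = 1 + 3 + 1 = 5
  C(4) = 1 + C(3) + C(2) = 1 + 5 + 3 = 9
  C(5) = 1 + C(4) + C(3) = 1 + 9 + 5 = 15
  C(6) = 1 + C(5) + C(4) = 1 + 15 + 9 = 25
  C(7) = 1 + C(6) + C(5) = 1 + 25 + 15 = 41
Total calls = C(7) = 41


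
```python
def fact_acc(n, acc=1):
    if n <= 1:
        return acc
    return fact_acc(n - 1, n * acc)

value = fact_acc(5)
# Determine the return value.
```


fact_acc(5, 1)
= fact_acc(4, 5 * 1) = fact_acc(4, 5)
= fact_acc(3, 4 * 5) = fact_acc(3, 20)
= fact_acc(2, 3 * 20) = fact_acc(2, 60)
= fact_acc(1, 2 * 60) = fact_acc(1, 120)
n <= 1, return acc = 120


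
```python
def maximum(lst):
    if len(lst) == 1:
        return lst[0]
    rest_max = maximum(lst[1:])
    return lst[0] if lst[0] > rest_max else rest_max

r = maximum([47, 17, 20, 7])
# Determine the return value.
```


maximum([47, 17, 20, 7])
= compare 47 with maximum([17, 20, 7])
= compare 17 with maximum([20, 7])
= compare 20 with maximum([7])
Base: maximum([7]) = 7
compare 20 with 7: max = 20
compare 17 with 20: max = 20
compare 47 with 20: max = 47
= 47


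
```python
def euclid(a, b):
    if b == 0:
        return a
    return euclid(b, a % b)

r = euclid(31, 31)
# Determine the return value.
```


euclid(31, 31)
= euclid(31, 31 % 31) = euclid(31, 0)
b == 0, return a = 31


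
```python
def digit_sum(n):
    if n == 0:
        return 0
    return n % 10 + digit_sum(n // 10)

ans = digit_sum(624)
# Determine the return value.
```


digit_sum(624)
= 4 + digit_sum(62)
= 4 + 2 + digit_sum(6)
= 4 + 2 + 6 + digit_sum(0)
= 4 + 2 + 6 + 0
= 12


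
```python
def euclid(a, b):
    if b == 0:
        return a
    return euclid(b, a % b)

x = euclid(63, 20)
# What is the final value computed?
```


euclid(63, 20)
= euclid(20, 63 % 20) = euclid(20, 3)
= euclid(3, 20 % 3) = euclid(3, 2)
= euclid(2, 3 % 2) = euclid(2, 1)
= euclid(1, 2 % 1) = euclid(1, 0)
b == 0, return a = 1


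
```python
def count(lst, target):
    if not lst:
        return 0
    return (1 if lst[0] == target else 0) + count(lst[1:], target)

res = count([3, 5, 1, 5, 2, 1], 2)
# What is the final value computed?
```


count([3, 5, 1, 5, 2, 1], 2)
lst[0]=3 != 2: 0 + count([5, 1, 5, 2, 1], 2)
lst[0]=5 != 2: 0 + count([1, 5, 2, 1], 2)
lst[0]=1 != 2: 0 + count([5, 2, 1], 2)
lst[0]=5 != 2: 0 + count([2, 1], 2)
lst[0]=2 == 2: 1 + count([1], 2)
lst[0]=1 != 2: 0 + count([], 2)
= 1


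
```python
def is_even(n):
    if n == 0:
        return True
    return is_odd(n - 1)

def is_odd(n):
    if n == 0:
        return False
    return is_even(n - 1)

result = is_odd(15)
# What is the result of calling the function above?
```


is_odd(15)
= is_even(14)
= is_odd(13)
= is_even(12)
= is_odd(11)
= is_even(10)
= is_odd(9)
= is_even(8)
= is_odd(7)
= is_even(6)
= is_odd(5)
= is_even(4)
= is_odd(3)
= is_even(2)
= is_odd(1)
= is_even(0)
n == 0: return True
= True


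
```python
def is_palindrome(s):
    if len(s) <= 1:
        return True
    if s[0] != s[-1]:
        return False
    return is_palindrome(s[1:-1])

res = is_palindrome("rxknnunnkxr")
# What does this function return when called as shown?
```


is_palindrome("rxknnunnkxr")
"rxknnunnkxr": s[0]='r' == s[-1]='r' -> is_palindrome("xknnunnkx")
"xknnunnkx": s[0]='x' == s[-1]='x' -> is_palindrome("knnunnk")
"knnunnk": s[0]='k' == s[-1]='k' -> is_palindrome("nnunn")
"nnunn": s[0]='n' == s[-1]='n' -> is_palindrome("nun")
"nun": s[0]='n' == s[-1]='n' -> is_palindrome("u")
"u": len <= 1 -> True
= True


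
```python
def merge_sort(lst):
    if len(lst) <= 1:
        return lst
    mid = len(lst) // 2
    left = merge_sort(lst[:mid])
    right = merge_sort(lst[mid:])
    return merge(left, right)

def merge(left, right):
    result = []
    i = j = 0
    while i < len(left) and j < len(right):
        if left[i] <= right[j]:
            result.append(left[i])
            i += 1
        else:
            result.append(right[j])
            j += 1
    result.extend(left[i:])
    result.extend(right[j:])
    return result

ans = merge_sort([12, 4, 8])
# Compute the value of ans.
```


merge_sort([12, 4, 8])
Split into [12] and [4, 8]
Left sorted: [12]
Right sorted: [4, 8]
Merge [12] and [4, 8]
= [4, 8, 12]


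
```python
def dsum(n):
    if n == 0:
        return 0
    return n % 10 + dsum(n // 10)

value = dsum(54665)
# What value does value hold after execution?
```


dsum(54665)
= 5 + dsum(5466)
= 5 + 6 + dsum(546)
= 5 + 6 + 6 + dsum(54)
= 5 + 6 + 6 + 4 + dsum(5)
= 5 + 6 + 6 + 4 + 5 + dsum(0)
= 5 + 6 + 6 + 4 + 5 + 0
= 26


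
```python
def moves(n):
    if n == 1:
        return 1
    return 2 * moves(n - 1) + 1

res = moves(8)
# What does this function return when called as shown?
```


moves(8)
= 2 * moves(7) + 1
= 2 * (2 * moves(6) + 1) + 1
= 2 * (2 * (2 * moves(5) + 1) + 1) + 1
= 2 * (2 * (2 * (2 * moves(4) + 1) + 1) + 1) + 1
= 2 * (2 * (2 * (2 * (2 * moves(3) + 1) + 1) + 1) + 1) + 1
= 2 * (2 * (2 * (2 * (2 * (2 * moves(2) + 1) + 1) + 1) + 1) + 1) + 1
= 2 * (2 * (2 * (2 * (2 * (2 * (2 * moves(1) + 1) + 1) + 1) + 1) + 1) + 1) + 1
Now compute bottom-up:
moves(1) = 1
moves(2) = 2 * 1 + 1 = 3
moves(3) = 2 * 3 + 1 = 7
moves(4) = 2 * 7 + 1 = 15
moves(5) = 2 * 15 + 1 = 31
moves(6) = 2 * 31 + 1 = 63
moves(7) = 2 * 63 + 1 = 127
moves(8) = 2 * 127 + 1 = 255
= 255


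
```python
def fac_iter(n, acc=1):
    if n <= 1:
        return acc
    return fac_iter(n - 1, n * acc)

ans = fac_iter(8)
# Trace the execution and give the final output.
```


fac_iter(8, 1)
= fac_iter(7, 8 * 1) = fac_iter(7, 8)
= fac_iter(6, 7 * 8) = fac_iter(6, 56)
= fac_iter(5, 6 * 56) = fac_iter(5, 336)
= fac_iter(4, 5 * 336) = fac_iter(4, 1680)
= fac_iter(3, 4 * 1680) = fac_iter(3, 6720)
= fac_iter(2, 3 * 6720) = fac_iter(2, 20160)
= fac_iter(1, 2 * 20160) = fac_iter(1, 40320)
n <= 1, return acc = 40320


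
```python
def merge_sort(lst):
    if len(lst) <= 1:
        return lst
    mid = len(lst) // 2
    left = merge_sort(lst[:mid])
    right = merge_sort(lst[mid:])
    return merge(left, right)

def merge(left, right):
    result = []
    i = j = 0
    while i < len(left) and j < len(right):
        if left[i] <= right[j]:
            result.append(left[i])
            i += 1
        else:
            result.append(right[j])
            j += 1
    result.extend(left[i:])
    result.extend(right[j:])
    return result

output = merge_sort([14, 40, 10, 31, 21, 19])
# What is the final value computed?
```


merge_sort([14, 40, 10, 31, 21, 19])
Split into [14, 40, 10] and [31, 21, 19]
Left sorted: [10, 14, 40]
Right sorted: [19, 21, 31]
Merge [10, 14, 40] and [19, 21, 31]
= [10, 14, 19, 21, 31, 40]


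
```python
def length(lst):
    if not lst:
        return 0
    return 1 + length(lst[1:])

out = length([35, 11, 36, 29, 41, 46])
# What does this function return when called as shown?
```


length([35, 11, 36, 29, 41, 46])
= 1 + length([11, 36, 29, 41, 46])
= 1 + 1 + length([36, 29, 41, 46])
= 1 + 1 + 1 + length([29, 41, 46])
= 1 + 1 + 1 + 1 + length([41, 46])
= 1 + 1 + 1 + 1 + 1 + length([46])
= 1 + 1 + 1 + 1 + 1 + 1 + length([])
= 1 + 1 + 1 + 1 + 1 + 1 + 0
= 6


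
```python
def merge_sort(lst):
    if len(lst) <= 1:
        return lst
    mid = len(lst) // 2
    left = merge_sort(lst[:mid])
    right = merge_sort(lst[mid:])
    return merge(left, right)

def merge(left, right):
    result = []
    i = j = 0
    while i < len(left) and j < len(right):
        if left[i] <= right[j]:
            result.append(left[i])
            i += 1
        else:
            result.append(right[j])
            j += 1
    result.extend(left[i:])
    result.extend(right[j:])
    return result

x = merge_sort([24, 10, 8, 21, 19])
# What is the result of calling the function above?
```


merge_sort([24, 10, 8, 21, 19])
Split into [24, 10] and [8, 21, 19]
Left sorted: [10, 24]
Right sorted: [8, 19, 21]
Merge [10, 24] and [8, 19, 21]
= [8, 10, 19, 21, 24]


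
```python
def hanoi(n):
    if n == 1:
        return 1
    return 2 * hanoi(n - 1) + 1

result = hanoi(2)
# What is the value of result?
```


hanoi(2)
= 2 * hanoi(1) + 1
Now compute bottom-up:
hanoi(1) = 1
hanoi(2) = 2 * 1 + 1 = 3
= 3


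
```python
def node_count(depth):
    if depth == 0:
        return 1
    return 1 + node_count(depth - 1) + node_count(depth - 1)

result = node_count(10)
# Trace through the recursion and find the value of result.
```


node_count(10)
= 1 + node_count(9) + node_count(9)
= 1 + 2 * node_count(9)
node_count(k) = 2^(k+1) - 1
node_count(0) = 1
node_count(1) = 3
node_count(2) = 7
node_count(3) = 15
node_count(4) = 31
node_count(10) = 2^11 - 1 = 2047


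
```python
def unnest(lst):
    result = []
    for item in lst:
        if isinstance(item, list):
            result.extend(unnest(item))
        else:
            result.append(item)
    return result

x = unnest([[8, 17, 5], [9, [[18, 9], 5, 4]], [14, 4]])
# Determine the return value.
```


unnest([[8, 17, 5], [9, [[18, 9], 5, 4]], [14, 4]])
Processing each element:
  [8, 17, 5] is a list -> unnest recursively -> [8, 17, 5]
  [9, [[18, 9], 5, 4]] is a list -> unnest recursively -> [9, 18, 9, 5, 4]
  [14, 4] is a list -> unnest recursively -> [14, 4]
= [8, 17, 5, 9, 18, 9, 5, 4, 14, 4]


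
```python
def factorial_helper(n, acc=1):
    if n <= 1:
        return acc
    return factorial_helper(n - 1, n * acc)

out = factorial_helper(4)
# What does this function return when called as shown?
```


factorial_helper(4, 1)
= factorial_helper(3, 4 * 1) = factorial_helper(3, 4)
= factorial_helper(2, 3 * 4) = factorial_helper(2, 12)
= factorial_helper(1, 2 * 12) = factorial_helper(1, 24)
n <= 1, return acc = 24


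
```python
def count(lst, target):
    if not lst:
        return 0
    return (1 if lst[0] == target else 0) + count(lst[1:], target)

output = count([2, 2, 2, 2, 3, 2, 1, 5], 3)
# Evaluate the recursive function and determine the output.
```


count([2, 2, 2, 2, 3, 2, 1, 5], 3)
lst[0]=2 != 3: 0 + count([2, 2, 2, 3, 2, 1, 5], 3)
lst[0]=2 != 3: 0 + count([2, 2, 3, 2, 1, 5], 3)
lst[0]=2 != 3: 0 + count([2, 3, 2, 1, 5], 3)
lst[0]=2 != 3: 0 + count([3, 2, 1, 5], 3)
lst[0]=3 == 3: 1 + count([2, 1, 5], 3)
lst[0]=2 != 3: 0 + count([1, 5], 3)
lst[0]=1 != 3: 0 + count([5], 3)
lst[0]=5 != 3: 0 + count([], 3)
= 1


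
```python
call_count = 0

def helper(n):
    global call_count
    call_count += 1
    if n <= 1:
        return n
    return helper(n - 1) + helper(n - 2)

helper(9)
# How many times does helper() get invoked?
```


helper(9) calls helper(8) and helper(7); each non-base call branches into two more.
Let C(k) = total number of calls made by helper(k), including the call to helper(k) itself.
Base cases: C(0) = 1, C(1) = 1
Recurrence: C(k) = 1 + C(k-1) + C(k-2)
  C(2) = 1 + C(1) + C(0) = 1 + 1 + 1 = 3
  C(3) = 1 + C(2) + C(1) = 1 + 3 + 1 = 5
  C(4) = 1 + C(3) + C(2) = 1 + 5 + 3 = 9
  C(5) = 1 + C(4) + C(3) = 1 + 9 + 5 = 15
  C(6) = 1 + C(5) + C(4) = 1 + 15 + 9 = 25
  C(7) = 1 + C(6) + C(5) = 1 + 25 + 15 = 41
  C(8) = 1 + C(7) + C(6) = 1 + 41 + 25 = 67
  C(9) = 1 + C(8) + C(7) = 1 + 67 + 41 = 109
Total calls = C(9) = 109


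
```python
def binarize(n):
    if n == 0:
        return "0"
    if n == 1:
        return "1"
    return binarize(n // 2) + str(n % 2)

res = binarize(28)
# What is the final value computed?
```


binarize(28)
= binarize(14) + "0"
= binarize(7) + "0" + "0"
= binarize(3) + "1" + "0" + "0"
= binarize(1) + "1" + "1" + "0" + "0"
= "1" + "1" + "1" + "0" + "0"
= "11100"


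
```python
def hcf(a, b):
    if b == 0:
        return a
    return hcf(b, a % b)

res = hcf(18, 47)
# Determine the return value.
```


hcf(18, 47)
= hcf(47, 18 % 47) = hcf(47, 18)
= hcf(18, 47 % 18) = hcf(18, 11)
= hcf(11, 18 % 11) = hcf(11, 7)
= hcf(7, 11 % 7) = hcf(7, 4)
= hcf(4, 7 % 4) = hcf(4, 3)
= hcf(3, 4 % 3) = hcf(3, 1)
= hcf(1, 3 % 1) = hcf(1, 0)
b == 0, return a = 1


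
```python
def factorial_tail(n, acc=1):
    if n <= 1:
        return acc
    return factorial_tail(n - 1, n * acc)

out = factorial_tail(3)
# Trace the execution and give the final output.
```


factorial_tail(3, 1)
= factorial_tail(2, 3 * 1) = factorial_tail(2, 3)
= factorial_tail(1, 2 * 3) = factorial_tail(1, 6)
n <= 1, return acc = 6


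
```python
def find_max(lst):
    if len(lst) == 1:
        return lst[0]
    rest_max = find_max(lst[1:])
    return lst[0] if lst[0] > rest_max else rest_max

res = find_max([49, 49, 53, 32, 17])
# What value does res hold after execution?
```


find_max([49, 49, 53, 32, 17])
= compare 49 with find_max([49, 53, 32, 17])
= compare 49 with find_max([53, 32, 17])
= compare 53 with find_max([32, 17])
= compare 32 with find_max([17])
Base: find_max([17]) = 17
compare 32 with 17: max = 32
compare 53 with 32: max = 53
compare 49 with 53: max = 53
compare 49 with 53: max = 53
= 53


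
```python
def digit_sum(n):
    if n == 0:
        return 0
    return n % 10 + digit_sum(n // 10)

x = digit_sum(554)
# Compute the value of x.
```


digit_sum(554)
= 4 + digit_sum(55)
= 4 + 5 + digit_sum(5)
= 4 + 5 + 5 + digit_sum(0)
= 4 + 5 + 5 + 0
= 14


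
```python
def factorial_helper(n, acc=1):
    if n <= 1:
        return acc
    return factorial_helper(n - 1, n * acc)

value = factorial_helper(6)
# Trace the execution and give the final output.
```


factorial_helper(6, 1)
= factorial_helper(5, 6 * 1) = factorial_helper(5, 6)
= factorial_helper(4, 5 * 6) = factorial_helper(4, 30)
= factorial_helper(3, 4 * 30) = factorial_helper(3, 120)
= factorial_helper(2, 3 * 120) = factorial_helper(2, 360)
= factorial_helper(1, 2 * 360) = factorial_helper(1, 720)
n <= 1, return acc = 720


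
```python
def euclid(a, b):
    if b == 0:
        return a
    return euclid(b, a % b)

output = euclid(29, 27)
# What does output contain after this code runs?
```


euclid(29, 27)
= euclid(27, 29 % 27) = euclid(27, 2)
= euclid(2, 27 % 2) = euclid(2, 1)
= euclid(1, 2 % 1) = euclid(1, 0)
b == 0, return a = 1


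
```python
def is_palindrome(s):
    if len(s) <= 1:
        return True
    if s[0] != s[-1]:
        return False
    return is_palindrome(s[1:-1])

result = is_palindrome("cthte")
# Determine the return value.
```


is_palindrome("cthte")
"cthte": s[0]='c' != s[-1]='e' -> False
= False


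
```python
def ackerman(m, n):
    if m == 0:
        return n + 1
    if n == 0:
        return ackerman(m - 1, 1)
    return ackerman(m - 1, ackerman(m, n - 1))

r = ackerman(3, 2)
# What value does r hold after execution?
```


ackerman(3, 2)
= ackerman(2, ackerman(3, 1))
First compute ackerman(3, 1) = 13
= ackerman(2, 13)
= 29


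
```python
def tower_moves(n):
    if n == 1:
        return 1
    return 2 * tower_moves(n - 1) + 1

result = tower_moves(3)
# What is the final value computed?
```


tower_moves(3)
= 2 * tower_moves(2) + 1
= 2 * (2 * tower_moves(1) + 1) + 1
Now compute bottom-up:
tower_moves(1) = 1
tower_moves(2) = 2 * 1 + 1 = 3
tower_moves(3) = 2 * 3 + 1 = 7
= 7


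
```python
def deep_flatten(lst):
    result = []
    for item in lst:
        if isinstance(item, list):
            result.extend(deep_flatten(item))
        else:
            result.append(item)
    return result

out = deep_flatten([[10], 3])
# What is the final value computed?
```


deep_flatten([[10], 3])
Processing each element:
  [10] is a list -> deep_flatten recursively -> [10]
  3 is not a list -> append 3
= [10, 3]


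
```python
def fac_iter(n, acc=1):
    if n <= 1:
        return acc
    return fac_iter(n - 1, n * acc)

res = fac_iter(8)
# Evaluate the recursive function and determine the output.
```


fac_iter(8, 1)
= fac_iter(7, 8 * 1) = fac_iter(7, 8)
= fac_iter(6, 7 * 8) = fac_iter(6, 56)
= fac_iter(5, 6 * 56) = fac_iter(5, 336)
= fac_iter(4, 5 * 336) = fac_iter(4, 1680)
= fac_iter(3, 4 * 1680) = fac_iter(3, 6720)
= fac_iter(2, 3 * 6720) = fac_iter(2, 20160)
= fac_iter(1, 2 * 20160) = fac_iter(1, 40320)
n <= 1, return acc = 40320


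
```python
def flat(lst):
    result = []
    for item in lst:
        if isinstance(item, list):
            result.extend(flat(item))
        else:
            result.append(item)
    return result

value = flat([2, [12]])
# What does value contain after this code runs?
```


flat([2, [12]])
Processing each element:
  2 is not a list -> append 2
  [12] is a list -> flat recursively -> [12]
= [2, 12]


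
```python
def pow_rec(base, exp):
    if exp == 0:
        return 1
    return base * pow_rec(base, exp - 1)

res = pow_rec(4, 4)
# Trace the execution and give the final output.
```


pow_rec(4, 4)
= 4 * pow_rec(4, 3)
= 4 * 4 * pow_rec(4, 2)
= 4 * 4 * 4 * pow_rec(4, 1)
= 4 * 4 * 4 * 4 * pow_rec(4, 0)
= 4 * 4 * 4 * 4 * 1
= 256


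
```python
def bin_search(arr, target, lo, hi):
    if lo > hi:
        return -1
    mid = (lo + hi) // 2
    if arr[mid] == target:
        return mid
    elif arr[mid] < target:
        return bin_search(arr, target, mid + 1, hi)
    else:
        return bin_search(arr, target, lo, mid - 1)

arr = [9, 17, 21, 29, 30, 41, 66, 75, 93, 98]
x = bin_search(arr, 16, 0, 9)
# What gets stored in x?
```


bin_search(arr, 16, 0, 9)
lo=0, hi=9, mid=4, arr[mid]=30
30 > 16, search left half
lo=0, hi=3, mid=1, arr[mid]=17
17 > 16, search left half
lo=0, hi=0, mid=0, arr[mid]=9
9 < 16, search right half
lo > hi, target not found, return -1
= -1


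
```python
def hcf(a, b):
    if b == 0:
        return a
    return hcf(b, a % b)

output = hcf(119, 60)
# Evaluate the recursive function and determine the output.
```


hcf(119, 60)
= hcf(60, 119 % 60) = hcf(60, 59)
= hcf(59, 60 % 59) = hcf(59, 1)
= hcf(1, 59 % 1) = hcf(1, 0)
b == 0, return a = 1


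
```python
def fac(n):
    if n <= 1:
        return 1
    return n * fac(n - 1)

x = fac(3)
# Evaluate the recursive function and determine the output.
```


fac(3)
= 3 * fac(2)
= 3 * 2 * fac(1)
= 3 * 2 * 1
= 6


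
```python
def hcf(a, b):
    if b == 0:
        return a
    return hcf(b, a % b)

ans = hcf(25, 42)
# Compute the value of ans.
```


hcf(25, 42)
= hcf(42, 25 % 42) = hcf(42, 25)
= hcf(25, 42 % 25) = hcf(25, 17)
= hcf(17, 25 % 17) = hcf(17, 8)
= hcf(8, 17 % 8) = hcf(8, 1)
= hcf(1, 8 % 1) = hcf(1, 0)
b == 0, return a = 1


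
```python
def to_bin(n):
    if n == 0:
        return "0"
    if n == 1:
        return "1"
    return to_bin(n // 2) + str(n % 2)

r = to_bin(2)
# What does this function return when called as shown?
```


to_bin(2)
= to_bin(1) + "0"
= "1" + "0"
= "10"


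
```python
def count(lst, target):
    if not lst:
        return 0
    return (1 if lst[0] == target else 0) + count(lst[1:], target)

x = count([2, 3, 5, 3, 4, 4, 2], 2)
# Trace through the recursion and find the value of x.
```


count([2, 3, 5, 3, 4, 4, 2], 2)
lst[0]=2 == 2: 1 + count([3, 5, 3, 4, 4, 2], 2)
lst[0]=3 != 2: 0 + count([5, 3, 4, 4, 2], 2)
lst[0]=5 != 2: 0 + count([3, 4, 4, 2], 2)
lst[0]=3 != 2: 0 + count([4, 4, 2], 2)
lst[0]=4 != 2: 0 + count([4, 2], 2)
lst[0]=4 != 2: 0 + count([2], 2)
lst[0]=2 == 2: 1 + count([], 2)
= 2


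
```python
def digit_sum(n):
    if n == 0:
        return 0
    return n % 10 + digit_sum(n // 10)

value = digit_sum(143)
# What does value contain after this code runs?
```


digit_sum(143)
= 3 + digit_sum(14)
= 3 + 4 + digit_sum(1)
= 3 + 4 + 1 + digit_sum(0)
= 3 + 4 + 1 + 0
= 8


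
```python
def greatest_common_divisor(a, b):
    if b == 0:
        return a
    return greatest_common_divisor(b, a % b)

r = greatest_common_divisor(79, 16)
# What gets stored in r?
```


greatest_common_divisor(79, 16)
= greatest_common_divisor(16, 79 % 16) = greatest_common_divisor(16, 15)
= greatest_common_divisor(15, 16 % 15) = greatest_common_divisor(15, 1)
= greatest_common_divisor(1, 15 % 1) = greatest_common_divisor(1, 0)
b == 0, return a = 1


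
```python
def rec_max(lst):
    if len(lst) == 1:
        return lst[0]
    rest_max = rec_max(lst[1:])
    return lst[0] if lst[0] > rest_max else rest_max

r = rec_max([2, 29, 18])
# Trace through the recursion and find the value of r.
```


rec_max([2, 29, 18])
= compare 2 with rec_max([29, 18])
= compare 29 with rec_max([18])
Base: rec_max([18]) = 18
compare 29 with 18: max = 29
compare 2 with 29: max = 29
= 29


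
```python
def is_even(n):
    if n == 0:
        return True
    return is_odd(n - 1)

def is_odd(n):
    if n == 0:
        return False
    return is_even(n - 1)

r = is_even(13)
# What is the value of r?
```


is_even(13)
= is_odd(12)
= is_even(11)
= is_odd(10)
= is_even(9)
= is_odd(8)
= is_even(7)
= is_odd(6)
= is_even(5)
= is_odd(4)
= is_even(3)
= is_odd(2)
= is_even(1)
= is_odd(0)
n == 0: return False
= False


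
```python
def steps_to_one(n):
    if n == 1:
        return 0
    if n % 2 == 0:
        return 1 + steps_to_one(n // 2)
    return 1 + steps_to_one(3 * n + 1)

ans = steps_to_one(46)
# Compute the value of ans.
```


steps_to_one(46)
46 is even -> steps_to_one(23)
23 is odd -> 3*23+1 = 70 -> steps_to_one(70)
70 is even -> steps_to_one(35)
35 is odd -> 3*35+1 = 106 -> steps_to_one(106)
106 is even -> steps_to_one(53)
53 is odd -> 3*53+1 = 160 -> steps_to_one(160)
160 is even -> steps_to_one(80)
80 is even -> steps_to_one(40)
40 is even -> steps_to_one(20)
20 is even -> steps_to_one(10)
10 is even -> steps_to_one(5)
5 is odd -> 3*5+1 = 16 -> steps_to_one(16)
16 is even -> steps_to_one(8)
8 is even -> steps_to_one(4)
4 is even -> steps_to_one(2)
2 is even -> steps_to_one(1)
Reached 1 after 16 steps
= 16


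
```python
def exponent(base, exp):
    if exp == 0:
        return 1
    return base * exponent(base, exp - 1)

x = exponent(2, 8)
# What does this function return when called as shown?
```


exponent(2, 8)
= 2 * exponent(2, 7)
= 2 * 2 * exponent(2, 6)
= 2 * 2 * 2 * exponent(2, 5)
= 2 * 2 * 2 * 2 * exponent(2, 4)
= 2 * 2 * 2 * 2 * 2 * exponent(2, 3)
= 2 * 2 * 2 * 2 * 2 * 2 * exponent(2, 2)
= 2 * 2 * 2 * 2 * 2 * 2 * 2 * exponent(2, 1)
= 2 * 2 * 2 * 2 * 2 * 2 * 2 * 2 * exponent(2, 0)
= 2 * 2 * 2 * 2 * 2 * 2 * 2 * 2 * 1
= 256


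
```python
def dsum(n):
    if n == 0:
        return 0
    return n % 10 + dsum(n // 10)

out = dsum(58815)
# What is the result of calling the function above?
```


dsum(58815)
= 5 + dsum(5881)
= 5 + 1 + dsum(588)
= 5 + 1 + 8 + dsum(58)
= 5 + 1 + 8 + 8 + dsum(5)
= 5 + 1 + 8 + 8 + 5 + dsum(0)
= 5 + 1 + 8 + 8 + 5 + 0
= 27


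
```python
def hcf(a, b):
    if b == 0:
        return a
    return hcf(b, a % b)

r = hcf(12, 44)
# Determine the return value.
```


hcf(12, 44)
= hcf(44, 12 % 44) = hcf(44, 12)
= hcf(12, 44 % 12) = hcf(12, 8)
= hcf(8, 12 % 8) = hcf(8, 4)
= hcf(4, 8 % 4) = hcf(4, 0)
b == 0, return a = 4


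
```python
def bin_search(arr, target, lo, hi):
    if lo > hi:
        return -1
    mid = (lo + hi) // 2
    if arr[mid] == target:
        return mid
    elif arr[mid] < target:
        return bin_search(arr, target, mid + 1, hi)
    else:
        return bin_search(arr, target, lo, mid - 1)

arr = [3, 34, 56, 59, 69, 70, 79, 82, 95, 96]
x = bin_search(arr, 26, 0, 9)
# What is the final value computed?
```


bin_search(arr, 26, 0, 9)
lo=0, hi=9, mid=4, arr[mid]=69
69 > 26, search left half
lo=0, hi=3, mid=1, arr[mid]=34
34 > 26, search left half
lo=0, hi=0, mid=0, arr[mid]=3
3 < 26, search right half
lo > hi, target not found, return -1
= -1


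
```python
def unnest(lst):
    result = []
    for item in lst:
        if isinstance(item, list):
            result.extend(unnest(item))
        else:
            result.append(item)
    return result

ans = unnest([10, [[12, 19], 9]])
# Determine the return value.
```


unnest([10, [[12, 19], 9]])
Processing each element:
  10 is not a list -> append 10
  [[12, 19], 9] is a list -> unnest recursively -> [12, 19, 9]
= [10, 12, 19, 9]


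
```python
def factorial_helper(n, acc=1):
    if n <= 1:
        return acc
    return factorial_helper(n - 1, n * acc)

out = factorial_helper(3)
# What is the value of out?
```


factorial_helper(3, 1)
= factorial_helper(2, 3 * 1) = factorial_helper(2, 3)
= factorial_helper(1, 2 * 3) = factorial_helper(1, 6)
n <= 1, return acc = 6


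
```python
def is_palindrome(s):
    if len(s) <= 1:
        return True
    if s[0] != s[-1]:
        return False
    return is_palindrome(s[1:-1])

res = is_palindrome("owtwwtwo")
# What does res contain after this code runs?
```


is_palindrome("owtwwtwo")
"owtwwtwo": s[0]='o' == s[-1]='o' -> is_palindrome("wtwwtw")
"wtwwtw": s[0]='w' == s[-1]='w' -> is_palindrome("twwt")
"twwt": s[0]='t' == s[-1]='t' -> is_palindrome("ww")
"ww": s[0]='w' == s[-1]='w' -> is_palindrome("")
"": len <= 1 -> True
= True


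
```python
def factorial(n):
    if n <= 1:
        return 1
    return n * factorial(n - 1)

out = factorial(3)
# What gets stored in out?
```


factorial(3)
= 3 * factorial(2)
= 3 * 2 * factorial(1)
= 3 * 2 * 1
= 6


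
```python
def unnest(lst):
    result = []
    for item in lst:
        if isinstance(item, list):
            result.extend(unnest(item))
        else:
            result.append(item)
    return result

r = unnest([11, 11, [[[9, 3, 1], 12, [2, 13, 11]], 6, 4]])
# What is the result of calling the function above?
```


unnest([11, 11, [[[9, 3, 1], 12, [2, 13, 11]], 6, 4]])
Processing each element:
  11 is not a list -> append 11
  11 is not a list -> append 11
  [[[9, 3, 1], 12, [2, 13, 11]], 6, 4] is a list -> unnest recursively -> [9, 3, 1, 12, 2, 13, 11, 6, 4]
= [11, 11, 9, 3, 1, 12, 2, 13, 11, 6, 4]


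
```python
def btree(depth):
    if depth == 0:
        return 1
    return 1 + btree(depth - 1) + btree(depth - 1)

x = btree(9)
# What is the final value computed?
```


btree(9)
= 1 + btree(8) + btree(8)
= 1 + 2 * btree(8)
btree(k) = 2^(k+1) - 1
btree(0) = 1
btree(1) = 3
btree(2) = 7
btree(3) = 15
btree(4) = 31
btree(9) = 2^10 - 1 = 1023


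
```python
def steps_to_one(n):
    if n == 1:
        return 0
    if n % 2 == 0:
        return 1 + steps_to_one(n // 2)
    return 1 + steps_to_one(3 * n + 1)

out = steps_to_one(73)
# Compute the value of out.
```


steps_to_one(73)
73 is odd -> 3*73+1 = 220 -> steps_to_one(220)
220 is even -> steps_to_one(110)
110 is even -> steps_to_one(55)
55 is odd -> 3*55+1 = 166 -> steps_to_one(166)
166 is even -> steps_to_one(83)
83 is odd -> 3*83+1 = 250 -> steps_to_one(250)
250 is even -> steps_to_one(125)
125 is odd -> 3*125+1 = 376 -> steps_to_one(376)
376 is even -> steps_to_one(188)
188 is even -> steps_to_one(94)
94 is even -> steps_to_one(47)
47 is odd -> 3*47+1 = 142 -> steps_to_one(142)
142 is even -> steps_to_one(71)
71 is odd -> 3*71+1 = 214 -> steps_to_one(214)
214 is even -> steps_to_one(107)
107 is odd -> 3*107+1 = 322 -> steps_to_one(322)
322 is even -> steps_to_one(161)
161 is odd -> 3*161+1 = 484 -> steps_to_one(484)
484 is even -> steps_to_one(242)
242 is even -> steps_to_one(121)
121 is odd -> 3*121+1 = 364 -> steps_to_one(364)
364 is even -> steps_to_one(182)
182 is even -> steps_to_one(91)
91 is odd -> 3*91+1 = 274 -> steps_to_one(274)
274 is even -> steps_to_one(137)
137 is odd -> 3*137+1 = 412 -> steps_to_one(412)
412 is even -> steps_to_one(206)
206 is even -> steps_to_one(103)
103 is odd -> 3*103+1 = 310 -> steps_to_one(310)
310 is even -> steps_to_one(155)
155 is odd -> 3*155+1 = 466 -> steps_to_one(466)
466 is even -> steps_to_one(233)
233 is odd -> 3*233+1 = 700 -> steps_to_one(700)
700 is even -> steps_to_one(350)
350 is even -> steps_to_one(175)
175 is odd -> 3*175+1 = 526 -> steps_to_one(526)
526 is even -> steps_to_one(263)
263 is odd -> 3*263+1 = 790 -> steps_to_one(790)
790 is even -> steps_to_one(395)
395 is odd -> 3*395+1 = 1186 -> steps_to_one(1186)
1186 is even -> steps_to_one(593)
593 is odd -> 3*593+1 = 1780 -> steps_to_one(1780)
1780 is even -> steps_to_one(890)
890 is even -> steps_to_one(445)
445 is odd -> 3*445+1 = 1336 -> steps_to_one(1336)
1336 is even -> steps_to_one(668)
668 is even -> steps_to_one(334)
334 is even -> steps_to_one(167)
167 is odd -> 3*167+1 = 502 -> steps_to_one(502)
502 is even -> steps_to_one(251)
251 is odd -> 3*251+1 = 754 -> steps_to_one(754)
754 is even -> steps_to_one(377)
377 is odd -> 3*377+1 = 1132 -> steps_to_one(1132)
1132 is even -> steps_to_one(566)
566 is even -> steps_to_one(283)
283 is odd -> 3*283+1 = 850 -> steps_to_one(850)
850 is even -> steps_to_one(425)
425 is odd -> 3*425+1 = 1276 -> steps_to_one(1276)
1276 is even -> steps_to_one(638)
638 is even -> steps_to_one(319)
319 is odd -> 3*319+1 = 958 -> steps_to_one(958)
958 is even -> steps_to_one(479)
479 is odd -> 3*479+1 = 1438 -> steps_to_one(1438)
1438 is even -> steps_to_one(719)
719 is odd -> 3*719+1 = 2158 -> steps_to_one(2158)
2158 is even -> steps_to_one(1079)
1079 is odd -> 3*1079+1 = 3238 -> steps_to_one(3238)
3238 is even -> steps_to_one(1619)
1619 is odd -> 3*1619+1 = 4858 -> steps_to_one(4858)
4858 is even -> steps_to_one(2429)
2429 is odd -> 3*2429+1 = 7288 -> steps_to_one(7288)
7288 is even -> steps_to_one(3644)
3644 is even -> steps_to_one(1822)
1822 is even -> steps_to_one(911)
911 is odd -> 3*911+1 = 2734 -> steps_to_one(2734)
2734 is even -> steps_to_one(1367)
1367 is odd -> 3*1367+1 = 4102 -> steps_to_one(4102)
4102 is even -> steps_to_one(2051)
2051 is odd -> 3*2051+1 = 6154 -> steps_to_one(6154)
6154 is even -> steps_to_one(3077)
3077 is odd -> 3*3077+1 = 9232 -> steps_to_one(9232)
9232 is even -> steps_to_one(4616)
4616 is even -> steps_to_one(2308)
2308 is even -> steps_to_one(1154)
1154 is even -> steps_to_one(577)
577 is odd -> 3*577+1 = 1732 -> steps_to_one(1732)
1732 is even -> steps_to_one(866)
866 is even -> steps_to_one(433)
433 is odd -> 3*433+1 = 1300 -> steps_to_one(1300)
1300 is even -> steps_to_one(650)
650 is even -> steps_to_one(325)
325 is odd -> 3*325+1 = 976 -> steps_to_one(976)
976 is even -> steps_to_one(488)
488 is even -> steps_to_one(244)
244 is even -> steps_to_one(122)
122 is even -> steps_to_one(61)
61 is odd -> 3*61+1 = 184 -> steps_to_one(184)
184 is even -> steps_to_one(92)
92 is even -> steps_to_one(46)
46 is even -> steps_to_one(23)
23 is odd -> 3*23+1 = 70 -> steps_to_one(70)
70 is even -> steps_to_one(35)
35 is odd -> 3*35+1 = 106 -> steps_to_one(106)
106 is even -> steps_to_one(53)
53 is odd -> 3*53+1 = 160 -> steps_to_one(160)
160 is even -> steps_to_one(80)
80 is even -> steps_to_one(40)
40 is even -> steps_to_one(20)
20 is even -> steps_to_one(10)
10 is even -> steps_to_one(5)
5 is odd -> 3*5+1 = 16 -> steps_to_one(16)
16 is even -> steps_to_one(8)
8 is even -> steps_to_one(4)
4 is even -> steps_to_one(2)
2 is even -> steps_to_one(1)
Reached 1 after 115 steps
= 115


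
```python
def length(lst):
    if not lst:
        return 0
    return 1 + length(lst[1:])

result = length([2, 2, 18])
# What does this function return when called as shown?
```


length([2, 2, 18])
= 1 + length([2, 18])
= 1 + 1 + length([18])
= 1 + 1 + 1 + length([])
= 1 + 1 + 1 + 0
= 3


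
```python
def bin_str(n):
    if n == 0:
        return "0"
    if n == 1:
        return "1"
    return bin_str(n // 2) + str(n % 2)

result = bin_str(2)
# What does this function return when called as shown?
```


bin_str(2)
= bin_str(1) + "0"
= "1" + "0"
= "10"


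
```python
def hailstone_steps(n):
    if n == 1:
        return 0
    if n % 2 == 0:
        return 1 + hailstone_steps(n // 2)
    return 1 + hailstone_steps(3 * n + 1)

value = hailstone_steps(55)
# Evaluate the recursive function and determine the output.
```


hailstone_steps(55)
55 is odd -> 3*55+1 = 166 -> hailstone_steps(166)
166 is even -> hailstone_steps(83)
83 is odd -> 3*83+1 = 250 -> hailstone_steps(250)
250 is even -> hailstone_steps(125)
125 is odd -> 3*125+1 = 376 -> hailstone_steps(376)
376 is even -> hailstone_steps(188)
188 is even -> hailstone_steps(94)
94 is even -> hailstone_steps(47)
47 is odd -> 3*47+1 = 142 -> hailstone_steps(142)
142 is even -> hailstone_steps(71)
71 is odd -> 3*71+1 = 214 -> hailstone_steps(214)
214 is even -> hailstone_steps(107)
107 is odd -> 3*107+1 = 322 -> hailstone_steps(322)
322 is even -> hailstone_steps(161)
161 is odd -> 3*161+1 = 484 -> hailstone_steps(484)
484 is even -> hailstone_steps(242)
242 is even -> hailstone_steps(121)
121 is odd -> 3*121+1 = 364 -> hailstone_steps(364)
364 is even -> hailstone_steps(182)
182 is even -> hailstone_steps(91)
91 is odd -> 3*91+1 = 274 -> hailstone_steps(274)
274 is even -> hailstone_steps(137)
137 is odd -> 3*137+1 = 412 -> hailstone_steps(412)
412 is even -> hailstone_steps(206)
206 is even -> hailstone_steps(103)
103 is odd -> 3*103+1 = 310 -> hailstone_steps(310)
310 is even -> hailstone_steps(155)
155 is odd -> 3*155+1 = 466 -> hailstone_steps(466)
466 is even -> hailstone_steps(233)
233 is odd -> 3*233+1 = 700 -> hailstone_steps(700)
700 is even -> hailstone_steps(350)
350 is even -> hailstone_steps(175)
175 is odd -> 3*175+1 = 526 -> hailstone_steps(526)
526 is even -> hailstone_steps(263)
263 is odd -> 3*263+1 = 790 -> hailstone_steps(790)
790 is even -> hailstone_steps(395)
395 is odd -> 3*395+1 = 1186 -> hailstone_steps(1186)
1186 is even -> hailstone_steps(593)
593 is odd -> 3*593+1 = 1780 -> hailstone_steps(1780)
1780 is even -> hailstone_steps(890)
890 is even -> hailstone_steps(445)
445 is odd -> 3*445+1 = 1336 -> hailstone_steps(1336)
1336 is even -> hailstone_steps(668)
668 is even -> hailstone_steps(334)
334 is even -> hailstone_steps(167)
167 is odd -> 3*167+1 = 502 -> hailstone_steps(502)
502 is even -> hailstone_steps(251)
251 is odd -> 3*251+1 = 754 -> hailstone_steps(754)
754 is even -> hailstone_steps(377)
377 is odd -> 3*377+1 = 1132 -> hailstone_steps(1132)
1132 is even -> hailstone_steps(566)
566 is even -> hailstone_steps(283)
283 is odd -> 3*283+1 = 850 -> hailstone_steps(850)
850 is even -> hailstone_steps(425)
425 is odd -> 3*425+1 = 1276 -> hailstone_steps(1276)
1276 is even -> hailstone_steps(638)
638 is even -> hailstone_steps(319)
319 is odd -> 3*319+1 = 958 -> hailstone_steps(958)
958 is even -> hailstone_steps(479)
479 is odd -> 3*479+1 = 1438 -> hailstone_steps(1438)
1438 is even -> hailstone_steps(719)
719 is odd -> 3*719+1 = 2158 -> hailstone_steps(2158)
2158 is even -> hailstone_steps(1079)
1079 is odd -> 3*1079+1 = 3238 -> hailstone_steps(3238)
3238 is even -> hailstone_steps(1619)
1619 is odd -> 3*1619+1 = 4858 -> hailstone_steps(4858)
4858 is even -> hailstone_steps(2429)
2429 is odd -> 3*2429+1 = 7288 -> hailstone_steps(7288)
7288 is even -> hailstone_steps(3644)
3644 is even -> hailstone_steps(1822)
1822 is even -> hailstone_steps(911)
911 is odd -> 3*911+1 = 2734 -> hailstone_steps(2734)
2734 is even -> hailstone_steps(1367)
1367 is odd -> 3*1367+1 = 4102 -> hailstone_steps(4102)
4102 is even -> hailstone_steps(2051)
2051 is odd -> 3*2051+1 = 6154 -> hailstone_steps(6154)
6154 is even -> hailstone_steps(3077)
3077 is odd -> 3*3077+1 = 9232 -> hailstone_steps(9232)
9232 is even -> hailstone_steps(4616)
4616 is even -> hailstone_steps(2308)
2308 is even -> hailstone_steps(1154)
1154 is even -> hailstone_steps(577)
577 is odd -> 3*577+1 = 1732 -> hailstone_steps(1732)
1732 is even -> hailstone_steps(866)
866 is even -> hailstone_steps(433)
433 is odd -> 3*433+1 = 1300 -> hailstone_steps(1300)
1300 is even -> hailstone_steps(650)
650 is even -> hailstone_steps(325)
325 is odd -> 3*325+1 = 976 -> hailstone_steps(976)
976 is even -> hailstone_steps(488)
488 is even -> hailstone_steps(244)
244 is even -> hailstone_steps(122)
122 is even -> hailstone_steps(61)
61 is odd -> 3*61+1 = 184 -> hailstone_steps(184)
184 is even -> hailstone_steps(92)
92 is even -> hailstone_steps(46)
46 is even -> hailstone_steps(23)
23 is odd -> 3*23+1 = 70 -> hailstone_steps(70)
70 is even -> hailstone_steps(35)
35 is odd -> 3*35+1 = 106 -> hailstone_steps(106)
106 is even -> hailstone_steps(53)
53 is odd -> 3*53+1 = 160 -> hailstone_steps(160)
160 is even -> hailstone_steps(80)
80 is even -> hailstone_steps(40)
40 is even -> hailstone_steps(20)
20 is even -> hailstone_steps(10)
10 is even -> hailstone_steps(5)
5 is odd -> 3*5+1 = 16 -> hailstone_steps(16)
16 is even -> hailstone_steps(8)
8 is even -> hailstone_steps(4)
4 is even -> hailstone_steps(2)
2 is even -> hailstone_steps(1)
Reached 1 after 112 steps
= 112


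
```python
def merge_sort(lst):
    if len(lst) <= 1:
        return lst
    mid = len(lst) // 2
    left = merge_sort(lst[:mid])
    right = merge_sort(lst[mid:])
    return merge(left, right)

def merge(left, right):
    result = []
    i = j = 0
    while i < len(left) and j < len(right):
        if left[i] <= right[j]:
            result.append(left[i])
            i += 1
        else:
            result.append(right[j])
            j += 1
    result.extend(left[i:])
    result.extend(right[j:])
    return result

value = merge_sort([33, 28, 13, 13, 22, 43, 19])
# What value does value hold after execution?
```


merge_sort([33, 28, 13, 13, 22, 43, 19])
Split into [33, 28, 13] and [13, 22, 43, 19]
Left sorted: [13, 28, 33]
Right sorted: [13, 19, 22, 43]
Merge [13, 28, 33] and [13, 19, 22, 43]
= [13, 13, 19, 22, 28, 33, 43]


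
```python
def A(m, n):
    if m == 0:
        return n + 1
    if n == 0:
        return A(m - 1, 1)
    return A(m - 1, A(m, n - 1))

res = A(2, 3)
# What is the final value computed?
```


A(2, 3)
= A(1, A(2, 2))
First compute A(2, 2) = 7
= A(1, 7)
= 9


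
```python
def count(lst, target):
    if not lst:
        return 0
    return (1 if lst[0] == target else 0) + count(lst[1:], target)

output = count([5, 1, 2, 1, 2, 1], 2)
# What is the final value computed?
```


count([5, 1, 2, 1, 2, 1], 2)
lst[0]=5 != 2: 0 + count([1, 2, 1, 2, 1], 2)
lst[0]=1 != 2: 0 + count([2, 1, 2, 1], 2)
lst[0]=2 == 2: 1 + count([1, 2, 1], 2)
lst[0]=1 != 2: 0 + count([2, 1], 2)
lst[0]=2 == 2: 1 + count([1], 2)
lst[0]=1 != 2: 0 + count([], 2)
= 2


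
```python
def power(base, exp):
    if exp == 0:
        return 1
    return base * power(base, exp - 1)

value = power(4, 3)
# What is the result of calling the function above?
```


power(4, 3)
= 4 * power(4, 2)
= 4 * 4 * power(4, 1)
= 4 * 4 * 4 * power(4, 0)
= 4 * 4 * 4 * 1
= 64
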